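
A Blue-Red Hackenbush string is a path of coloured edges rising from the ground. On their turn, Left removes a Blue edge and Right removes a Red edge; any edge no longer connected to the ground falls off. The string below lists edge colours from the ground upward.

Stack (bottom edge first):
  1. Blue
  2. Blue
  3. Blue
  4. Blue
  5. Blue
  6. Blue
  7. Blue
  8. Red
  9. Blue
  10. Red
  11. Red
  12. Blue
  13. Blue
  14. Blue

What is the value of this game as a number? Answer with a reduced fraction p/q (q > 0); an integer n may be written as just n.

Build v(s[:k]) for k = 1..14, string s = Blue Blue Blue Blue Blue Blue Blue Red Blue Red Red Blue Blue Blue.
1 of 14 · B · max L 0 · min R +∞ → 1
2 of 14 · BB · max L 1 · min R +∞ → 2
3 of 14 · BBB · max L 2 · min R +∞ → 3
4 of 14 · BBBB · max L 3 · min R +∞ → 4
5 of 14 · BBBBB · max L 4 · min R +∞ → 5
6 of 14 · BBBBBB · max L 5 · min R +∞ → 6
7 of 14 · BBBBBBB · max L 6 · min R +∞ → 7
8 of 14 · BBBBBBBR · max L 6 · min R 7 → 13/2
9 of 14 · BBBBBBBRB · max L 13/2 · min R 7 → 27/4
10 of 14 · BBBBBBBRBR · max L 13/2 · min R 27/4 → 53/8
11 of 14 · BBBBBBBRBRR · max L 13/2 · min R 53/8 → 105/16
12 of 14 · BBBBBBBRBRRB · max L 105/16 · min R 53/8 → 211/32
13 of 14 · BBBBBBBRBRRBB · max L 211/32 · min R 53/8 → 423/64
14 of 14 · BBBBBBBRBRRBBB · max L 423/64 · min R 53/8 → 847/128

847/128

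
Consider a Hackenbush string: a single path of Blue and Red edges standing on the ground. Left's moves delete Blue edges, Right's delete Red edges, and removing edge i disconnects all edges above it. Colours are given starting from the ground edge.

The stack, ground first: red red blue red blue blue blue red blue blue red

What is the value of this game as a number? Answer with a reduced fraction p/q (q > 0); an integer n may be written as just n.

1 of 11 · r · max L −∞ · min R 0 so -1
2 of 11 · rr · max L −∞ · min R -1 so -2
3 of 11 · rrb · max L -2 · min R -1 so -3/2
4 of 11 · rrbr · max L -2 · min R -3/2 so -7/4
5 of 11 · rrbrb · max L -7/4 · min R -3/2 so -13/8
6 of 11 · rrbrbb · max L -13/8 · min R -3/2 so -25/16
7 of 11 · rrbrbbb · max L -25/16 · min R -3/2 so -49/32
8 of 11 · rrbrbbbr · max L -25/16 · min R -49/32 so -99/64
9 of 11 · rrbrbbbrb · max L -99/64 · min R -49/32 so -197/128
10 of 11 · rrbrbbbrbb · max L -197/128 · min R -49/32 so -393/256
11 of 11 · rrbrbbbrbbr · max L -197/128 · min R -393/256 so -787/512

-787/512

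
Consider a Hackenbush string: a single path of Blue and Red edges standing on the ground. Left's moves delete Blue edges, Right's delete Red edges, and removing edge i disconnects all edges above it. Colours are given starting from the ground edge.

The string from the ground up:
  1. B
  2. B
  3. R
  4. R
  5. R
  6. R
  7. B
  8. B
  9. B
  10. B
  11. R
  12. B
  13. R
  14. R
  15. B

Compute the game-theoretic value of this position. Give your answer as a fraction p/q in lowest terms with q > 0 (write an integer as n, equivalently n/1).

Build v(s[:k]) for k = 1..15, string s = B B R R R R B B B B R B R R B.
v(B) = { 0 | (no moves) } so 1
v(BB) = { 0 1 | (no moves) } so 2
v(BBR) = { 0 1 | 2 } so 3/2
v(BBRR) = { 0 1 | 3/2 2 } so 5/4
v(BBRRR) = { 0 1 | 5/4 3/2 2 } so 9/8
v(BBRRRR) = { 0 1 | 9/8 5/4 3/2 2 } so 17/16
v(BBRRRRB) = { 0 1 17/16 | 9/8 5/4 3/2 2 } so 35/32
v(BBRRRRBB) = { 0 1 17/16 35/32 | 9/8 5/4 3/2 2 } so 71/64
v(BBRRRRBBB) = { 0 1 17/16 35/32 71/64 | 9/8 5/4 3/2 2 } so 143/128
v(BBRRRRBBBB) = { 0 1 17/16 35/32 71/64 143/128 | 9/8 5/4 3/2 2 } so 287/256
v(BBRRRRBBBBR) = { 0 1 17/16 35/32 71/64 143/128 | 287/256 9/8 5/4 3/2 2 } so 573/512
v(BBRRRRBBBBRB) = { 0 1 17/16 35/32 71/64 143/128 573/512 | 287/256 9/8 5/4 3/2 2 } so 1147/1024
v(BBRRRRBBBBRBR) = { 0 1 17/16 35/32 71/64 143/128 573/512 | 1147/1024 287/256 9/8 5/4 3/2 2 } so 2293/2048
v(BBRRRRBBBBRBRR) = { 0 1 17/16 35/32 71/64 143/128 573/512 | 2293/2048 1147/1024 287/256 9/8 5/4 3/2 2 } so 4585/4096
v(BBRRRRBBBBRBRRB) = { 0 1 17/16 35/32 71/64 143/128 573/512 4585/4096 | 2293/2048 1147/1024 287/256 9/8 5/4 3/2 2 } so 9171/8192

9171/8192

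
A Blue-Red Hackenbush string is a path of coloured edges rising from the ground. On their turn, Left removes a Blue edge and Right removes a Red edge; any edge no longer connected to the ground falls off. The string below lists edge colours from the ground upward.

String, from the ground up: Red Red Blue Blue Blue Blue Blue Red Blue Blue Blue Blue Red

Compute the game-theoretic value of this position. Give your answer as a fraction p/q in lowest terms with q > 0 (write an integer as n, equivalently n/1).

Build value(s[:k]) for k = 1..13, string s = Red Red Blue Blue Blue Blue Blue Red Blue Blue Blue Blue Red.
edge 1 of 13 (Red): { · | 0 } ⇒ -1
edge 2 of 13 (Red): { · | -1; 0 } ⇒ -2
edge 3 of 13 (Blue): { -2 | -1; 0 } ⇒ -3/2
edge 4 of 13 (Blue): { -2; -3/2 | -1; 0 } ⇒ -5/4
edge 5 of 13 (Blue): { -2; -3/2; -5/4 | -1; 0 } ⇒ -9/8
edge 6 of 13 (Blue): { -2; -3/2; -5/4; -9/8 | -1; 0 } ⇒ -17/16
edge 7 of 13 (Blue): { -2; -3/2; -5/4; -9/8; -17/16 | -1; 0 } ⇒ -33/32
edge 8 of 13 (Red): { -2; -3/2; -5/4; -9/8; -17/16 | -33/32; -1; 0 } ⇒ -67/64
edge 9 of 13 (Blue): { -2; -3/2; -5/4; -9/8; -17/16; -67/64 | -33/32; -1; 0 } ⇒ -133/128
edge 10 of 13 (Blue): { -2; -3/2; -5/4; -9/8; -17/16; -67/64; -133/128 | -33/32; -1; 0 } ⇒ -265/256
edge 11 of 13 (Blue): { -2; -3/2; -5/4; -9/8; -17/16; -67/64; -133/128; -265/256 | -33/32; -1; 0 } ⇒ -529/512
edge 12 of 13 (Blue): { -2; -3/2; -5/4; -9/8; -17/16; -67/64; -133/128; -265/256; -529/512 | -33/32; -1; 0 } ⇒ -1057/1024
edge 13 of 13 (Red): { -2; -3/2; -5/4; -9/8; -17/16; -67/64; -133/128; -265/256; -529/512 | -1057/1024; -33/32; -1; 0 } ⇒ -2115/2048

-2115/2048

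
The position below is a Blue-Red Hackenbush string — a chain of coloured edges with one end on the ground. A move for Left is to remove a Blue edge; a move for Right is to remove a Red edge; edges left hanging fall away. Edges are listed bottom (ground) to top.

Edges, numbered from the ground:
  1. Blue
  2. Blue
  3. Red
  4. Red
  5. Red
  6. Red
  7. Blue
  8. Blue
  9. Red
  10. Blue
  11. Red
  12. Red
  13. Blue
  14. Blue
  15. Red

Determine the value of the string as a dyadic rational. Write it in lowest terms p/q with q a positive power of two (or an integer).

9037/8192

Recurse on prefixes of the 15-edge string Blue Blue Red Red Red Red Blue Blue Red Blue Red Red Blue Blue Red:
1 of 15 · B · max L 0 · min R +∞ -> 1
2 of 15 · BB · max L 1 · min R +∞ -> 2
3 of 15 · BBR · max L 1 · min R 2 -> 3/2
4 of 15 · BBRR · max L 1 · min R 3/2 -> 5/4
5 of 15 · BBRRR · max L 1 · min R 5/4 -> 9/8
6 of 15 · BBRRRR · max L 1 · min R 9/8 -> 17/16
7 of 15 · BBRRRRB · max L 17/16 · min R 9/8 -> 35/32
8 of 15 · BBRRRRBB · max L 35/32 · min R 9/8 -> 71/64
9 of 15 · BBRRRRBBR · max L 35/32 · min R 71/64 -> 141/128
10 of 15 · BBRRRRBBRB · max L 141/128 · min R 71/64 -> 283/256
11 of 15 · BBRRRRBBRBR · max L 141/128 · min R 283/256 -> 565/512
12 of 15 · BBRRRRBBRBRR · max L 141/128 · min R 565/512 -> 1129/1024
13 of 15 · BBRRRRBBRBRRB · max L 1129/1024 · min R 565/512 -> 2259/2048
14 of 15 · BBRRRRBBRBRRBB · max L 2259/2048 · min R 565/512 -> 4519/4096
15 of 15 · BBRRRRBBRBRRBBR · max L 2259/2048 · min R 4519/4096 -> 9037/8192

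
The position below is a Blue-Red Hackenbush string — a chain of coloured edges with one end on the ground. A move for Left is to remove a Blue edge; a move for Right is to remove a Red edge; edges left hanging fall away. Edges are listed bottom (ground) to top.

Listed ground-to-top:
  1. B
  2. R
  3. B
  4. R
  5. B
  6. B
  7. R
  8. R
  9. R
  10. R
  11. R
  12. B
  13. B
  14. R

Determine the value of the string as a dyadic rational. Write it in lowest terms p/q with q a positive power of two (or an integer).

5645/8192

B: Left { 0 }, Right { none } so simplest 1
BR: Left { 0 }, Right { 1 } so simplest 1/2
BRB: Left { 0, 1/2 }, Right { 1 } so simplest 3/4
BRBR: Left { 0, 1/2 }, Right { 3/4, 1 } so simplest 5/8
BRBRB: Left { 0, 1/2, 5/8 }, Right { 3/4, 1 } so simplest 11/16
BRBRBB: Left { 0, 1/2, 5/8, 11/16 }, Right { 3/4, 1 } so simplest 23/32
BRBRBBR: Left { 0, 1/2, 5/8, 11/16 }, Right { 23/32, 3/4, 1 } so simplest 45/64
BRBRBBRR: Left { 0, 1/2, 5/8, 11/16 }, Right { 45/64, 23/32, 3/4, 1 } so simplest 89/128
BRBRBBRRR: Left { 0, 1/2, 5/8, 11/16 }, Right { 89/128, 45/64, 23/32, 3/4, 1 } so simplest 177/256
BRBRBBRRRR: Left { 0, 1/2, 5/8, 11/16 }, Right { 177/256, 89/128, 45/64, 23/32, 3/4, 1 } so simplest 353/512
BRBRBBRRRRR: Left { 0, 1/2, 5/8, 11/16 }, Right { 353/512, 177/256, 89/128, 45/64, 23/32, 3/4, 1 } so simplest 705/1024
BRBRBBRRRRRB: Left { 0, 1/2, 5/8, 11/16, 705/1024 }, Right { 353/512, 177/256, 89/128, 45/64, 23/32, 3/4, 1 } so simplest 1411/2048
BRBRBBRRRRRBB: Left { 0, 1/2, 5/8, 11/16, 705/1024, 1411/2048 }, Right { 353/512, 177/256, 89/128, 45/64, 23/32, 3/4, 1 } so simplest 2823/4096
BRBRBBRRRRRBBR: Left { 0, 1/2, 5/8, 11/16, 705/1024, 1411/2048 }, Right { 2823/4096, 353/512, 177/256, 89/128, 45/64, 23/32, 3/4, 1 } so simplest 5645/8192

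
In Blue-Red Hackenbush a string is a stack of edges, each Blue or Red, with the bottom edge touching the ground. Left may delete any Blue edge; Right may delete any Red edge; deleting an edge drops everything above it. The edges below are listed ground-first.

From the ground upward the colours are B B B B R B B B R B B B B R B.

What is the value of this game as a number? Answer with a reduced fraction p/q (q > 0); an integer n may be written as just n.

8059/2048

Build v(s[:k]) for k = 1..15, string s = B B B B R B B B R B B B B R B.
v(B) = { 0 |  } → 1
v(BB) = { 0, 1 |  } → 2
v(BBB) = { 0, 1, 2 |  } → 3
v(BBBB) = { 0, 1, 2, 3 |  } → 4
v(BBBBR) = { 0, 1, 2, 3 | 4 } → 7/2
v(BBBBRB) = { 0, 1, 2, 3, 7/2 | 4 } → 15/4
v(BBBBRBB) = { 0, 1, 2, 3, 7/2, 15/4 | 4 } → 31/8
v(BBBBRBBB) = { 0, 1, 2, 3, 7/2, 15/4, 31/8 | 4 } → 63/16
v(BBBBRBBBR) = { 0, 1, 2, 3, 7/2, 15/4, 31/8 | 63/16, 4 } → 125/32
v(BBBBRBBBRB) = { 0, 1, 2, 3, 7/2, 15/4, 31/8, 125/32 | 63/16, 4 } → 251/64
v(BBBBRBBBRBB) = { 0, 1, 2, 3, 7/2, 15/4, 31/8, 125/32, 251/64 | 63/16, 4 } → 503/128
v(BBBBRBBBRBBB) = { 0, 1, 2, 3, 7/2, 15/4, 31/8, 125/32, 251/64, 503/128 | 63/16, 4 } → 1007/256
v(BBBBRBBBRBBBB) = { 0, 1, 2, 3, 7/2, 15/4, 31/8, 125/32, 251/64, 503/128, 1007/256 | 63/16, 4 } → 2015/512
v(BBBBRBBBRBBBBR) = { 0, 1, 2, 3, 7/2, 15/4, 31/8, 125/32, 251/64, 503/128, 1007/256 | 2015/512, 63/16, 4 } → 4029/1024
v(BBBBRBBBRBBBBRB) = { 0, 1, 2, 3, 7/2, 15/4, 31/8, 125/32, 251/64, 503/128, 1007/256, 4029/1024 | 2015/512, 63/16, 4 } → 8059/2048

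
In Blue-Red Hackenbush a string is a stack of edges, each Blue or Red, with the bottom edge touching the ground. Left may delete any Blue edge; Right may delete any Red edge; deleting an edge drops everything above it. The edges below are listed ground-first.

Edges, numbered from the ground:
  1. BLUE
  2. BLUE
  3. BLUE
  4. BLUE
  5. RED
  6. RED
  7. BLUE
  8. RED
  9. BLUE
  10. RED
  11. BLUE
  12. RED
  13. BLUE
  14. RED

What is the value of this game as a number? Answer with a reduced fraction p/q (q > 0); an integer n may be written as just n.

v(B) = { 0 |  } -> 1
v(BB) = { 0, 1 |  } -> 2
v(BBB) = { 0, 1, 2 |  } -> 3
v(BBBB) = { 0, 1, 2, 3 |  } -> 4
v(BBBBR) = { 0, 1, 2, 3 | 4 } -> 7/2
v(BBBBRR) = { 0, 1, 2, 3 | 7/2, 4 } -> 13/4
v(BBBBRRB) = { 0, 1, 2, 3, 13/4 | 7/2, 4 } -> 27/8
v(BBBBRRBR) = { 0, 1, 2, 3, 13/4 | 27/8, 7/2, 4 } -> 53/16
v(BBBBRRBRB) = { 0, 1, 2, 3, 13/4, 53/16 | 27/8, 7/2, 4 } -> 107/32
v(BBBBRRBRBR) = { 0, 1, 2, 3, 13/4, 53/16 | 107/32, 27/8, 7/2, 4 } -> 213/64
v(BBBBRRBRBRB) = { 0, 1, 2, 3, 13/4, 53/16, 213/64 | 107/32, 27/8, 7/2, 4 } -> 427/128
v(BBBBRRBRBRBR) = { 0, 1, 2, 3, 13/4, 53/16, 213/64 | 427/128, 107/32, 27/8, 7/2, 4 } -> 853/256
v(BBBBRRBRBRBRB) = { 0, 1, 2, 3, 13/4, 53/16, 213/64, 853/256 | 427/128, 107/32, 27/8, 7/2, 4 } -> 1707/512
v(BBBBRRBRBRBRBR) = { 0, 1, 2, 3, 13/4, 53/16, 213/64, 853/256 | 1707/512, 427/128, 107/32, 27/8, 7/2, 4 } -> 3413/1024

3413/1024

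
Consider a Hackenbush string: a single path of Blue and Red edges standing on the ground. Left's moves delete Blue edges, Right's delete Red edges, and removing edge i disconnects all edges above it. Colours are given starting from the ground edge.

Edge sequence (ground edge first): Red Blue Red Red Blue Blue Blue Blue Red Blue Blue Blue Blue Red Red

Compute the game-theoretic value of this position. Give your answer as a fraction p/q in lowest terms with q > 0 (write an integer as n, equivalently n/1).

G_1 [R]  L=[]  R=[0]  => -1
G_2 [RB]  L=[-1]  R=[0]  => -1/2
G_3 [RBR]  L=[-1]  R=[-1/2 0]  => -3/4
G_4 [RBRR]  L=[-1]  R=[-3/4 -1/2 0]  => -7/8
G_5 [RBRRB]  L=[-1 -7/8]  R=[-3/4 -1/2 0]  => -13/16
G_6 [RBRRBB]  L=[-1 -7/8 -13/16]  R=[-3/4 -1/2 0]  => -25/32
G_7 [RBRRBBB]  L=[-1 -7/8 -13/16 -25/32]  R=[-3/4 -1/2 0]  => -49/64
G_8 [RBRRBBBB]  L=[-1 -7/8 -13/16 -25/32 -49/64]  R=[-3/4 -1/2 0]  => -97/128
G_9 [RBRRBBBBR]  L=[-1 -7/8 -13/16 -25/32 -49/64]  R=[-97/128 -3/4 -1/2 0]  => -195/256
G_10 [RBRRBBBBRB]  L=[-1 -7/8 -13/16 -25/32 -49/64 -195/256]  R=[-97/128 -3/4 -1/2 0]  => -389/512
G_11 [RBRRBBBBRBB]  L=[-1 -7/8 -13/16 -25/32 -49/64 -195/256 -389/512]  R=[-97/128 -3/4 -1/2 0]  => -777/1024
G_12 [RBRRBBBBRBBB]  L=[-1 -7/8 -13/16 -25/32 -49/64 -195/256 -389/512 -777/1024]  R=[-97/128 -3/4 -1/2 0]  => -1553/2048
G_13 [RBRRBBBBRBBBB]  L=[-1 -7/8 -13/16 -25/32 -49/64 -195/256 -389/512 -777/1024 -1553/2048]  R=[-97/128 -3/4 -1/2 0]  => -3105/4096
G_14 [RBRRBBBBRBBBBR]  L=[-1 -7/8 -13/16 -25/32 -49/64 -195/256 -389/512 -777/1024 -1553/2048]  R=[-3105/4096 -97/128 -3/4 -1/2 0]  => -6211/8192
G_15 [RBRRBBBBRBBBBRR]  L=[-1 -7/8 -13/16 -25/32 -49/64 -195/256 -389/512 -777/1024 -1553/2048]  R=[-6211/8192 -3105/4096 -97/128 -3/4 -1/2 0]  => -12423/16384

-12423/16384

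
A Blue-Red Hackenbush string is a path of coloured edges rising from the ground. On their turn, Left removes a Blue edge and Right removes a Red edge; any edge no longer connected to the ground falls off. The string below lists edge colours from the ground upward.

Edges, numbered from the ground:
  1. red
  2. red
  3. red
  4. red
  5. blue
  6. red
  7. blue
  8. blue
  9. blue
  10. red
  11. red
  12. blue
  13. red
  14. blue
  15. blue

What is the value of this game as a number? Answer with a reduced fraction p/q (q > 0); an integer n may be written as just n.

-7273/2048

1 of 15 · r · max L −∞ · min R 0 = -1
2 of 15 · rr · max L −∞ · min R -1 = -2
3 of 15 · rrr · max L −∞ · min R -2 = -3
4 of 15 · rrrr · max L −∞ · min R -3 = -4
5 of 15 · rrrrb · max L -4 · min R -3 = -7/2
6 of 15 · rrrrbr · max L -4 · min R -7/2 = -15/4
7 of 15 · rrrrbrb · max L -15/4 · min R -7/2 = -29/8
8 of 15 · rrrrbrbb · max L -29/8 · min R -7/2 = -57/16
9 of 15 · rrrrbrbbb · max L -57/16 · min R -7/2 = -113/32
10 of 15 · rrrrbrbbbr · max L -57/16 · min R -113/32 = -227/64
11 of 15 · rrrrbrbbbrr · max L -57/16 · min R -227/64 = -455/128
12 of 15 · rrrrbrbbbrrb · max L -455/128 · min R -227/64 = -909/256
13 of 15 · rrrrbrbbbrrbr · max L -455/128 · min R -909/256 = -1819/512
14 of 15 · rrrrbrbbbrrbrb · max L -1819/512 · min R -909/256 = -3637/1024
15 of 15 · rrrrbrbbbrrbrbb · max L -3637/1024 · min R -909/256 = -7273/2048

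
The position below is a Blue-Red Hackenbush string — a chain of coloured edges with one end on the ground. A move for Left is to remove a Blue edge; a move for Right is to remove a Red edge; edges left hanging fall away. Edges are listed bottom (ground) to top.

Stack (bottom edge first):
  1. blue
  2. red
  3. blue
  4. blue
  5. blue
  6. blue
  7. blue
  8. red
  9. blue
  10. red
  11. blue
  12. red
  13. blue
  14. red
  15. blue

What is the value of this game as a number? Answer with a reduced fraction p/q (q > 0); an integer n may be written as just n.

16043/16384

Build v(s[:k]) for k = 1..15, string s = blue red blue blue blue blue blue red blue red blue red blue red blue.
1 of 15 · b · max L 0 · min R +∞ so 1
2 of 15 · br · max L 0 · min R 1 so 1/2
3 of 15 · brb · max L 1/2 · min R 1 so 3/4
4 of 15 · brbb · max L 3/4 · min R 1 so 7/8
5 of 15 · brbbb · max L 7/8 · min R 1 so 15/16
6 of 15 · brbbbb · max L 15/16 · min R 1 so 31/32
7 of 15 · brbbbbb · max L 31/32 · min R 1 so 63/64
8 of 15 · brbbbbbr · max L 31/32 · min R 63/64 so 125/128
9 of 15 · brbbbbbrb · max L 125/128 · min R 63/64 so 251/256
10 of 15 · brbbbbbrbr · max L 125/128 · min R 251/256 so 501/512
11 of 15 · brbbbbbrbrb · max L 501/512 · min R 251/256 so 1003/1024
12 of 15 · brbbbbbrbrbr · max L 501/512 · min R 1003/1024 so 2005/2048
13 of 15 · brbbbbbrbrbrb · max L 2005/2048 · min R 1003/1024 so 4011/4096
14 of 15 · brbbbbbrbrbrbr · max L 2005/2048 · min R 4011/4096 so 8021/8192
15 of 15 · brbbbbbrbrbrbrb · max L 8021/8192 · min R 4011/4096 so 16043/16384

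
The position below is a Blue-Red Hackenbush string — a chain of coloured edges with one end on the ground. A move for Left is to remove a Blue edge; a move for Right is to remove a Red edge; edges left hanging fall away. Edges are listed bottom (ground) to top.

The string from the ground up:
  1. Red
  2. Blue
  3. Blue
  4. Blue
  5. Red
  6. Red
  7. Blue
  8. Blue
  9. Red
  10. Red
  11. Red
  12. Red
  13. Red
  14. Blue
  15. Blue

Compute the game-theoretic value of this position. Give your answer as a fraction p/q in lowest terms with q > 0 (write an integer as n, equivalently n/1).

-3321/16384

g_1 [R]  L=[∅]  R=[0]  so -1
g_2 [RB]  L=[-1]  R=[0]  so -1/2
g_3 [RBB]  L=[-1 -1/2]  R=[0]  so -1/4
g_4 [RBBB]  L=[-1 -1/2 -1/4]  R=[0]  so -1/8
g_5 [RBBBR]  L=[-1 -1/2 -1/4]  R=[-1/8 0]  so -3/16
g_6 [RBBBRR]  L=[-1 -1/2 -1/4]  R=[-3/16 -1/8 0]  so -7/32
g_7 [RBBBRRB]  L=[-1 -1/2 -1/4 -7/32]  R=[-3/16 -1/8 0]  so -13/64
g_8 [RBBBRRBB]  L=[-1 -1/2 -1/4 -7/32 -13/64]  R=[-3/16 -1/8 0]  so -25/128
g_9 [RBBBRRBBR]  L=[-1 -1/2 -1/4 -7/32 -13/64]  R=[-25/128 -3/16 -1/8 0]  so -51/256
g_10 [RBBBRRBBRR]  L=[-1 -1/2 -1/4 -7/32 -13/64]  R=[-51/256 -25/128 -3/16 -1/8 0]  so -103/512
g_11 [RBBBRRBBRRR]  L=[-1 -1/2 -1/4 -7/32 -13/64]  R=[-103/512 -51/256 -25/128 -3/16 -1/8 0]  so -207/1024
g_12 [RBBBRRBBRRRR]  L=[-1 -1/2 -1/4 -7/32 -13/64]  R=[-207/1024 -103/512 -51/256 -25/128 -3/16 -1/8 0]  so -415/2048
g_13 [RBBBRRBBRRRRR]  L=[-1 -1/2 -1/4 -7/32 -13/64]  R=[-415/2048 -207/1024 -103/512 -51/256 -25/128 -3/16 -1/8 0]  so -831/4096
g_14 [RBBBRRBBRRRRRB]  L=[-1 -1/2 -1/4 -7/32 -13/64 -831/4096]  R=[-415/2048 -207/1024 -103/512 -51/256 -25/128 -3/16 -1/8 0]  so -1661/8192
g_15 [RBBBRRBBRRRRRBB]  L=[-1 -1/2 -1/4 -7/32 -13/64 -831/4096 -1661/8192]  R=[-415/2048 -207/1024 -103/512 -51/256 -25/128 -3/16 -1/8 0]  so -3321/16384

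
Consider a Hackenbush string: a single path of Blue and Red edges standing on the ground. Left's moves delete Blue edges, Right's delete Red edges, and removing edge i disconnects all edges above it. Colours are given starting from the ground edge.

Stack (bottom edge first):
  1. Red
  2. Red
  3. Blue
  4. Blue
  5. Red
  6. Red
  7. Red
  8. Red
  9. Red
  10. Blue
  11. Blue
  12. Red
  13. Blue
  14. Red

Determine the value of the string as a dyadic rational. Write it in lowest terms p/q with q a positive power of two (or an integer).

Prefix values for Red Red Blue Blue Red Red Red Red Red Blue Blue Red Blue Red via {L|R} + simplicity:
g_1 [R]  L=[]  R=[0]  → -1
g_2 [RR]  L=[]  R=[-1,0]  → -2
g_3 [RRB]  L=[-2]  R=[-1,0]  → -3/2
g_4 [RRBB]  L=[-2,-3/2]  R=[-1,0]  → -5/4
g_5 [RRBBR]  L=[-2,-3/2]  R=[-5/4,-1,0]  → -11/8
g_6 [RRBBRR]  L=[-2,-3/2]  R=[-11/8,-5/4,-1,0]  → -23/16
g_7 [RRBBRRR]  L=[-2,-3/2]  R=[-23/16,-11/8,-5/4,-1,0]  → -47/32
g_8 [RRBBRRRR]  L=[-2,-3/2]  R=[-47/32,-23/16,-11/8,-5/4,-1,0]  → -95/64
g_9 [RRBBRRRRR]  L=[-2,-3/2]  R=[-95/64,-47/32,-23/16,-11/8,-5/4,-1,0]  → -191/128
g_10 [RRBBRRRRRB]  L=[-2,-3/2,-191/128]  R=[-95/64,-47/32,-23/16,-11/8,-5/4,-1,0]  → -381/256
g_11 [RRBBRRRRRBB]  L=[-2,-3/2,-191/128,-381/256]  R=[-95/64,-47/32,-23/16,-11/8,-5/4,-1,0]  → -761/512
g_12 [RRBBRRRRRBBR]  L=[-2,-3/2,-191/128,-381/256]  R=[-761/512,-95/64,-47/32,-23/16,-11/8,-5/4,-1,0]  → -1523/1024
g_13 [RRBBRRRRRBBRB]  L=[-2,-3/2,-191/128,-381/256,-1523/1024]  R=[-761/512,-95/64,-47/32,-23/16,-11/8,-5/4,-1,0]  → -3045/2048
g_14 [RRBBRRRRRBBRBR]  L=[-2,-3/2,-191/128,-381/256,-1523/1024]  R=[-3045/2048,-761/512,-95/64,-47/32,-23/16,-11/8,-5/4,-1,0]  → -6091/4096

-6091/4096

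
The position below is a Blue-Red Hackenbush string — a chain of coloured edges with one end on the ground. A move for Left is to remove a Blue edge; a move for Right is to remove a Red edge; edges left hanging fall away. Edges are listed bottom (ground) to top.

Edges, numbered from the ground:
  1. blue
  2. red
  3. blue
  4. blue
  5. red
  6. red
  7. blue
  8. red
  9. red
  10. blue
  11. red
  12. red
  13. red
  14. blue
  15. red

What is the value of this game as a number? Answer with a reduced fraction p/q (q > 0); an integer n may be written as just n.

Build val(s[:k]) for k = 1..15, string s = blue red blue blue red red blue red red blue red red red blue red.
edge 1 of 15 (blue): { 0 | none } gives 1
edge 2 of 15 (red): { 0 | 1 } gives 1/2
edge 3 of 15 (blue): { 0, 1/2 | 1 } gives 3/4
edge 4 of 15 (blue): { 0, 1/2, 3/4 | 1 } gives 7/8
edge 5 of 15 (red): { 0, 1/2, 3/4 | 7/8, 1 } gives 13/16
edge 6 of 15 (red): { 0, 1/2, 3/4 | 13/16, 7/8, 1 } gives 25/32
edge 7 of 15 (blue): { 0, 1/2, 3/4, 25/32 | 13/16, 7/8, 1 } gives 51/64
edge 8 of 15 (red): { 0, 1/2, 3/4, 25/32 | 51/64, 13/16, 7/8, 1 } gives 101/128
edge 9 of 15 (red): { 0, 1/2, 3/4, 25/32 | 101/128, 51/64, 13/16, 7/8, 1 } gives 201/256
edge 10 of 15 (blue): { 0, 1/2, 3/4, 25/32, 201/256 | 101/128, 51/64, 13/16, 7/8, 1 } gives 403/512
edge 11 of 15 (red): { 0, 1/2, 3/4, 25/32, 201/256 | 403/512, 101/128, 51/64, 13/16, 7/8, 1 } gives 805/1024
edge 12 of 15 (red): { 0, 1/2, 3/4, 25/32, 201/256 | 805/1024, 403/512, 101/128, 51/64, 13/16, 7/8, 1 } gives 1609/2048
edge 13 of 15 (red): { 0, 1/2, 3/4, 25/32, 201/256 | 1609/2048, 805/1024, 403/512, 101/128, 51/64, 13/16, 7/8, 1 } gives 3217/4096
edge 14 of 15 (blue): { 0, 1/2, 3/4, 25/32, 201/256, 3217/4096 | 1609/2048, 805/1024, 403/512, 101/128, 51/64, 13/16, 7/8, 1 } gives 6435/8192
edge 15 of 15 (red): { 0, 1/2, 3/4, 25/32, 201/256, 3217/4096 | 6435/8192, 1609/2048, 805/1024, 403/512, 101/128, 51/64, 13/16, 7/8, 1 } gives 12869/16384

12869/16384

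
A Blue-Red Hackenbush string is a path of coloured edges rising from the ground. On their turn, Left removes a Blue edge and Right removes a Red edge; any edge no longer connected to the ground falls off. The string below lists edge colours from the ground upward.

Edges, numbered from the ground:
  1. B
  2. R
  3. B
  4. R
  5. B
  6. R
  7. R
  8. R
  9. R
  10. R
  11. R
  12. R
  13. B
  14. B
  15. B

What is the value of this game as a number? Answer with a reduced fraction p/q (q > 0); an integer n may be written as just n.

10255/16384

step 1: add B to get B; options L={ 0 } R={ · } — 1
step 2: add R to get BR; options L={ 0 } R={ 1 } — 1/2
step 3: add B to get BRB; options L={ 0,1/2 } R={ 1 } — 3/4
step 4: add R to get BRBR; options L={ 0,1/2 } R={ 3/4,1 } — 5/8
step 5: add B to get BRBRB; options L={ 0,1/2,5/8 } R={ 3/4,1 } — 11/16
step 6: add R to get BRBRBR; options L={ 0,1/2,5/8 } R={ 11/16,3/4,1 } — 21/32
step 7: add R to get BRBRBRR; options L={ 0,1/2,5/8 } R={ 21/32,11/16,3/4,1 } — 41/64
step 8: add R to get BRBRBRRR; options L={ 0,1/2,5/8 } R={ 41/64,21/32,11/16,3/4,1 } — 81/128
step 9: add R to get BRBRBRRRR; options L={ 0,1/2,5/8 } R={ 81/128,41/64,21/32,11/16,3/4,1 } — 161/256
step 10: add R to get BRBRBRRRRR; options L={ 0,1/2,5/8 } R={ 161/256,81/128,41/64,21/32,11/16,3/4,1 } — 321/512
step 11: add R to get BRBRBRRRRRR; options L={ 0,1/2,5/8 } R={ 321/512,161/256,81/128,41/64,21/32,11/16,3/4,1 } — 641/1024
step 12: add R to get BRBRBRRRRRRR; options L={ 0,1/2,5/8 } R={ 641/1024,321/512,161/256,81/128,41/64,21/32,11/16,3/4,1 } — 1281/2048
step 13: add B to get BRBRBRRRRRRRB; options L={ 0,1/2,5/8,1281/2048 } R={ 641/1024,321/512,161/256,81/128,41/64,21/32,11/16,3/4,1 } — 2563/4096
step 14: add B to get BRBRBRRRRRRRBB; options L={ 0,1/2,5/8,1281/2048,2563/4096 } R={ 641/1024,321/512,161/256,81/128,41/64,21/32,11/16,3/4,1 } — 5127/8192
step 15: add B to get BRBRBRRRRRRRBBB; options L={ 0,1/2,5/8,1281/2048,2563/4096,5127/8192 } R={ 641/1024,321/512,161/256,81/128,41/64,21/32,11/16,3/4,1 } — 10255/16384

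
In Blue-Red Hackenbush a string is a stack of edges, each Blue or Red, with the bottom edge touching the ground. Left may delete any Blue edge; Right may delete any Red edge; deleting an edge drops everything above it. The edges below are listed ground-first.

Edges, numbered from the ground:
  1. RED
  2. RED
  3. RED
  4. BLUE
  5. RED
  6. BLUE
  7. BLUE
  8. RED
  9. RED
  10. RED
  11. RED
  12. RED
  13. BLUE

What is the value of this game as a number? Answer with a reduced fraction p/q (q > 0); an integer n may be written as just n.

-2685/1024

Build g(s[:k]) for k = 1..13, string s = RED RED RED BLUE RED BLUE BLUE RED RED RED RED RED BLUE.
1 of 13 · R · max L −∞ · min R 0 = -1
2 of 13 · RR · max L −∞ · min R -1 = -2
3 of 13 · RRR · max L −∞ · min R -2 = -3
4 of 13 · RRRB · max L -3 · min R -2 = -5/2
5 of 13 · RRRBR · max L -3 · min R -5/2 = -11/4
6 of 13 · RRRBRB · max L -11/4 · min R -5/2 = -21/8
7 of 13 · RRRBRBB · max L -21/8 · min R -5/2 = -41/16
8 of 13 · RRRBRBBR · max L -21/8 · min R -41/16 = -83/32
9 of 13 · RRRBRBBRR · max L -21/8 · min R -83/32 = -167/64
10 of 13 · RRRBRBBRRR · max L -21/8 · min R -167/64 = -335/128
11 of 13 · RRRBRBBRRRR · max L -21/8 · min R -335/128 = -671/256
12 of 13 · RRRBRBBRRRRR · max L -21/8 · min R -671/256 = -1343/512
13 of 13 · RRRBRBBRRRRRB · max L -1343/512 · min R -671/256 = -2685/1024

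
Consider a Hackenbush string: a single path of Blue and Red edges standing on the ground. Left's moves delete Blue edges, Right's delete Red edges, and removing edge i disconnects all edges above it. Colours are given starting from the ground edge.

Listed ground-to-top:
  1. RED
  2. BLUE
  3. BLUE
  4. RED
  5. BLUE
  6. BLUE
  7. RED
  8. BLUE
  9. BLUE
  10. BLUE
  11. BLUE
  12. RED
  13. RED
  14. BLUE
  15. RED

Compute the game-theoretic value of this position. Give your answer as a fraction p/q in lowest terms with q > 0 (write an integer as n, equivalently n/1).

-4635/16384

v(R) = { · | 0 } => -1
v(RB) = { -1 | 0 } => -1/2
v(RBB) = { -1; -1/2 | 0 } => -1/4
v(RBBR) = { -1; -1/2 | -1/4; 0 } => -3/8
v(RBBRB) = { -1; -1/2; -3/8 | -1/4; 0 } => -5/16
v(RBBRBB) = { -1; -1/2; -3/8; -5/16 | -1/4; 0 } => -9/32
v(RBBRBBR) = { -1; -1/2; -3/8; -5/16 | -9/32; -1/4; 0 } => -19/64
v(RBBRBBRB) = { -1; -1/2; -3/8; -5/16; -19/64 | -9/32; -1/4; 0 } => -37/128
v(RBBRBBRBB) = { -1; -1/2; -3/8; -5/16; -19/64; -37/128 | -9/32; -1/4; 0 } => -73/256
v(RBBRBBRBBB) = { -1; -1/2; -3/8; -5/16; -19/64; -37/128; -73/256 | -9/32; -1/4; 0 } => -145/512
v(RBBRBBRBBBB) = { -1; -1/2; -3/8; -5/16; -19/64; -37/128; -73/256; -145/512 | -9/32; -1/4; 0 } => -289/1024
v(RBBRBBRBBBBR) = { -1; -1/2; -3/8; -5/16; -19/64; -37/128; -73/256; -145/512 | -289/1024; -9/32; -1/4; 0 } => -579/2048
v(RBBRBBRBBBBRR) = { -1; -1/2; -3/8; -5/16; -19/64; -37/128; -73/256; -145/512 | -579/2048; -289/1024; -9/32; -1/4; 0 } => -1159/4096
v(RBBRBBRBBBBRRB) = { -1; -1/2; -3/8; -5/16; -19/64; -37/128; -73/256; -145/512; -1159/4096 | -579/2048; -289/1024; -9/32; -1/4; 0 } => -2317/8192
v(RBBRBBRBBBBRRBR) = { -1; -1/2; -3/8; -5/16; -19/64; -37/128; -73/256; -145/512; -1159/4096 | -2317/8192; -579/2048; -289/1024; -9/32; -1/4; 0 } => -4635/16384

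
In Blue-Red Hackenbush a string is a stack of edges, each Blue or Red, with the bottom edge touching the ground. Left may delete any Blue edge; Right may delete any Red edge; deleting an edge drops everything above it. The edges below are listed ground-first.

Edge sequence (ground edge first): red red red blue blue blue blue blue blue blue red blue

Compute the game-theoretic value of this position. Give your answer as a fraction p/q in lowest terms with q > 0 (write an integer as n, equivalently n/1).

step 1: add red to get r; options L={ (no moves) } R={ 0 } gives -1
step 2: add red to get rr; options L={ (no moves) } R={ -1, 0 } gives -2
step 3: add red to get rrr; options L={ (no moves) } R={ -2, -1, 0 } gives -3
step 4: add blue to get rrrb; options L={ -3 } R={ -2, -1, 0 } gives -5/2
step 5: add blue to get rrrbb; options L={ -3, -5/2 } R={ -2, -1, 0 } gives -9/4
step 6: add blue to get rrrbbb; options L={ -3, -5/2, -9/4 } R={ -2, -1, 0 } gives -17/8
step 7: add blue to get rrrbbbb; options L={ -3, -5/2, -9/4, -17/8 } R={ -2, -1, 0 } gives -33/16
step 8: add blue to get rrrbbbbb; options L={ -3, -5/2, -9/4, -17/8, -33/16 } R={ -2, -1, 0 } gives -65/32
step 9: add blue to get rrrbbbbbb; options L={ -3, -5/2, -9/4, -17/8, -33/16, -65/32 } R={ -2, -1, 0 } gives -129/64
step 10: add blue to get rrrbbbbbbb; options L={ -3, -5/2, -9/4, -17/8, -33/16, -65/32, -129/64 } R={ -2, -1, 0 } gives -257/128
step 11: add red to get rrrbbbbbbbr; options L={ -3, -5/2, -9/4, -17/8, -33/16, -65/32, -129/64 } R={ -257/128, -2, -1, 0 } gives -515/256
step 12: add blue to get rrrbbbbbbbrb; options L={ -3, -5/2, -9/4, -17/8, -33/16, -65/32, -129/64, -515/256 } R={ -257/128, -2, -1, 0 } gives -1029/512

-1029/512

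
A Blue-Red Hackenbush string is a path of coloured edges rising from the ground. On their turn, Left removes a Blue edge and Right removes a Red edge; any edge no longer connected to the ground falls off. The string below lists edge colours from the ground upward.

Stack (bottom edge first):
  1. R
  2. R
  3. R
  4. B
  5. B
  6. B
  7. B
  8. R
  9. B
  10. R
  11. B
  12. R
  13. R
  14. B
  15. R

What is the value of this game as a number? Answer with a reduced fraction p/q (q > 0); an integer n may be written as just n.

Build value(s[:k]) for k = 1..15, string s = R R R B B B B R B R B R R B R.
value(R) = { ∅ | 0 } — -1
value(RR) = { ∅ | -1,0 } — -2
value(RRR) = { ∅ | -2,-1,0 } — -3
value(RRRB) = { -3 | -2,-1,0 } — -5/2
value(RRRBB) = { -3,-5/2 | -2,-1,0 } — -9/4
value(RRRBBB) = { -3,-5/2,-9/4 | -2,-1,0 } — -17/8
value(RRRBBBB) = { -3,-5/2,-9/4,-17/8 | -2,-1,0 } — -33/16
value(RRRBBBBR) = { -3,-5/2,-9/4,-17/8 | -33/16,-2,-1,0 } — -67/32
value(RRRBBBBRB) = { -3,-5/2,-9/4,-17/8,-67/32 | -33/16,-2,-1,0 } — -133/64
value(RRRBBBBRBR) = { -3,-5/2,-9/4,-17/8,-67/32 | -133/64,-33/16,-2,-1,0 } — -267/128
value(RRRBBBBRBRB) = { -3,-5/2,-9/4,-17/8,-67/32,-267/128 | -133/64,-33/16,-2,-1,0 } — -533/256
value(RRRBBBBRBRBR) = { -3,-5/2,-9/4,-17/8,-67/32,-267/128 | -533/256,-133/64,-33/16,-2,-1,0 } — -1067/512
value(RRRBBBBRBRBRR) = { -3,-5/2,-9/4,-17/8,-67/32,-267/128 | -1067/512,-533/256,-133/64,-33/16,-2,-1,0 } — -2135/1024
value(RRRBBBBRBRBRRB) = { -3,-5/2,-9/4,-17/8,-67/32,-267/128,-2135/1024 | -1067/512,-533/256,-133/64,-33/16,-2,-1,0 } — -4269/2048
value(RRRBBBBRBRBRRBR) = { -3,-5/2,-9/4,-17/8,-67/32,-267/128,-2135/1024 | -4269/2048,-1067/512,-533/256,-133/64,-33/16,-2,-1,0 } — -8539/4096

-8539/4096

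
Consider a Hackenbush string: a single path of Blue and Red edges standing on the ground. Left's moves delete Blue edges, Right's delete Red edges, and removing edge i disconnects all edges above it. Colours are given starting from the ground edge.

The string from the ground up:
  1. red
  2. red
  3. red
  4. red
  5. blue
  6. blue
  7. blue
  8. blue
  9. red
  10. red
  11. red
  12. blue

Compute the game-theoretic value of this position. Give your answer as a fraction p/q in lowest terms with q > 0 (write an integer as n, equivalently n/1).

-797/256

Prefix values for red red red red blue blue blue blue red red red blue via {L|R} + simplicity:
step 1: add red to get r; options L={ — } R={ 0 } => -1
step 2: add red to get rr; options L={ — } R={ -1, 0 } => -2
step 3: add red to get rrr; options L={ — } R={ -2, -1, 0 } => -3
step 4: add red to get rrrr; options L={ — } R={ -3, -2, -1, 0 } => -4
step 5: add blue to get rrrrb; options L={ -4 } R={ -3, -2, -1, 0 } => -7/2
step 6: add blue to get rrrrbb; options L={ -4, -7/2 } R={ -3, -2, -1, 0 } => -13/4
step 7: add blue to get rrrrbbb; options L={ -4, -7/2, -13/4 } R={ -3, -2, -1, 0 } => -25/8
step 8: add blue to get rrrrbbbb; options L={ -4, -7/2, -13/4, -25/8 } R={ -3, -2, -1, 0 } => -49/16
step 9: add red to get rrrrbbbbr; options L={ -4, -7/2, -13/4, -25/8 } R={ -49/16, -3, -2, -1, 0 } => -99/32
step 10: add red to get rrrrbbbbrr; options L={ -4, -7/2, -13/4, -25/8 } R={ -99/32, -49/16, -3, -2, -1, 0 } => -199/64
step 11: add red to get rrrrbbbbrrr; options L={ -4, -7/2, -13/4, -25/8 } R={ -199/64, -99/32, -49/16, -3, -2, -1, 0 } => -399/128
step 12: add blue to get rrrrbbbbrrrb; options L={ -4, -7/2, -13/4, -25/8, -399/128 } R={ -199/64, -99/32, -49/16, -3, -2, -1, 0 } => -797/256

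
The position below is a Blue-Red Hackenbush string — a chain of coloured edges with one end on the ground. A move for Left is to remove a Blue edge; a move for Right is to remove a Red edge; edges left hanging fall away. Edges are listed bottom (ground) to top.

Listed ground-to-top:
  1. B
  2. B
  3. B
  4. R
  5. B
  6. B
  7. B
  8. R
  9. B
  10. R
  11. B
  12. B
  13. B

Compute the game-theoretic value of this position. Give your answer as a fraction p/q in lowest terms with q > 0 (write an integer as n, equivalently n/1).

2991/1024

Prefix values for B B B R B B B R B R B B B via {L|R} + simplicity:
v_1 [B]  L=[0]  R=[]  ⇒ 1
v_2 [BB]  L=[0,1]  R=[]  ⇒ 2
v_3 [BBB]  L=[0,1,2]  R=[]  ⇒ 3
v_4 [BBBR]  L=[0,1,2]  R=[3]  ⇒ 5/2
v_5 [BBBRB]  L=[0,1,2,5/2]  R=[3]  ⇒ 11/4
v_6 [BBBRBB]  L=[0,1,2,5/2,11/4]  R=[3]  ⇒ 23/8
v_7 [BBBRBBB]  L=[0,1,2,5/2,11/4,23/8]  R=[3]  ⇒ 47/16
v_8 [BBBRBBBR]  L=[0,1,2,5/2,11/4,23/8]  R=[47/16,3]  ⇒ 93/32
v_9 [BBBRBBBRB]  L=[0,1,2,5/2,11/4,23/8,93/32]  R=[47/16,3]  ⇒ 187/64
v_10 [BBBRBBBRBR]  L=[0,1,2,5/2,11/4,23/8,93/32]  R=[187/64,47/16,3]  ⇒ 373/128
v_11 [BBBRBBBRBRB]  L=[0,1,2,5/2,11/4,23/8,93/32,373/128]  R=[187/64,47/16,3]  ⇒ 747/256
v_12 [BBBRBBBRBRBB]  L=[0,1,2,5/2,11/4,23/8,93/32,373/128,747/256]  R=[187/64,47/16,3]  ⇒ 1495/512
v_13 [BBBRBBBRBRBBB]  L=[0,1,2,5/2,11/4,23/8,93/32,373/128,747/256,1495/512]  R=[187/64,47/16,3]  ⇒ 2991/1024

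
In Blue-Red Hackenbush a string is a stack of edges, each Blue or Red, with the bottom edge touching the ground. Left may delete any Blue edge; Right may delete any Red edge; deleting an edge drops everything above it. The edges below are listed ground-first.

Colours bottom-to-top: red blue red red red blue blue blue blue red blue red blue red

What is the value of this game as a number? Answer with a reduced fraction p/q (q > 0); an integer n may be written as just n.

Recurse on prefixes of the 14-edge string red blue red red red blue blue blue blue red blue red blue red:
val_1 [r]  L=[none]  R=[0]  gives -1
val_2 [rb]  L=[-1]  R=[0]  gives -1/2
val_3 [rbr]  L=[-1]  R=[-1/2; 0]  gives -3/4
val_4 [rbrr]  L=[-1]  R=[-3/4; -1/2; 0]  gives -7/8
val_5 [rbrrr]  L=[-1]  R=[-7/8; -3/4; -1/2; 0]  gives -15/16
val_6 [rbrrrb]  L=[-1; -15/16]  R=[-7/8; -3/4; -1/2; 0]  gives -29/32
val_7 [rbrrrbb]  L=[-1; -15/16; -29/32]  R=[-7/8; -3/4; -1/2; 0]  gives -57/64
val_8 [rbrrrbbb]  L=[-1; -15/16; -29/32; -57/64]  R=[-7/8; -3/4; -1/2; 0]  gives -113/128
val_9 [rbrrrbbbb]  L=[-1; -15/16; -29/32; -57/64; -113/128]  R=[-7/8; -3/4; -1/2; 0]  gives -225/256
val_10 [rbrrrbbbbr]  L=[-1; -15/16; -29/32; -57/64; -113/128]  R=[-225/256; -7/8; -3/4; -1/2; 0]  gives -451/512
val_11 [rbrrrbbbbrb]  L=[-1; -15/16; -29/32; -57/64; -113/128; -451/512]  R=[-225/256; -7/8; -3/4; -1/2; 0]  gives -901/1024
val_12 [rbrrrbbbbrbr]  L=[-1; -15/16; -29/32; -57/64; -113/128; -451/512]  R=[-901/1024; -225/256; -7/8; -3/4; -1/2; 0]  gives -1803/2048
val_13 [rbrrrbbbbrbrb]  L=[-1; -15/16; -29/32; -57/64; -113/128; -451/512; -1803/2048]  R=[-901/1024; -225/256; -7/8; -3/4; -1/2; 0]  gives -3605/4096
val_14 [rbrrrbbbbrbrbr]  L=[-1; -15/16; -29/32; -57/64; -113/128; -451/512; -1803/2048]  R=[-3605/4096; -901/1024; -225/256; -7/8; -3/4; -1/2; 0]  gives -7211/8192

-7211/8192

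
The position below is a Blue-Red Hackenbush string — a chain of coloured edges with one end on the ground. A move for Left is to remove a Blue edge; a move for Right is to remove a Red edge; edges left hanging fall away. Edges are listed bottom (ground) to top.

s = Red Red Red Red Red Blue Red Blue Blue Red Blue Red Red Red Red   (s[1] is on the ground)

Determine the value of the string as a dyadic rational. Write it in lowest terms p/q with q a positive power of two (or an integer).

-4703/1024

R: Left { none }, Right { 0 } => simplest -1
RR: Left { none }, Right { -1, 0 } => simplest -2
RRR: Left { none }, Right { -2, -1, 0 } => simplest -3
RRRR: Left { none }, Right { -3, -2, -1, 0 } => simplest -4
RRRRR: Left { none }, Right { -4, -3, -2, -1, 0 } => simplest -5
RRRRRB: Left { -5 }, Right { -4, -3, -2, -1, 0 } => simplest -9/2
RRRRRBR: Left { -5 }, Right { -9/2, -4, -3, -2, -1, 0 } => simplest -19/4
RRRRRBRB: Left { -5, -19/4 }, Right { -9/2, -4, -3, -2, -1, 0 } => simplest -37/8
RRRRRBRBB: Left { -5, -19/4, -37/8 }, Right { -9/2, -4, -3, -2, -1, 0 } => simplest -73/16
RRRRRBRBBR: Left { -5, -19/4, -37/8 }, Right { -73/16, -9/2, -4, -3, -2, -1, 0 } => simplest -147/32
RRRRRBRBBRB: Left { -5, -19/4, -37/8, -147/32 }, Right { -73/16, -9/2, -4, -3, -2, -1, 0 } => simplest -293/64
RRRRRBRBBRBR: Left { -5, -19/4, -37/8, -147/32 }, Right { -293/64, -73/16, -9/2, -4, -3, -2, -1, 0 } => simplest -587/128
RRRRRBRBBRBRR: Left { -5, -19/4, -37/8, -147/32 }, Right { -587/128, -293/64, -73/16, -9/2, -4, -3, -2, -1, 0 } => simplest -1175/256
RRRRRBRBBRBRRR: Left { -5, -19/4, -37/8, -147/32 }, Right { -1175/256, -587/128, -293/64, -73/16, -9/2, -4, -3, -2, -1, 0 } => simplest -2351/512
RRRRRBRBBRBRRRR: Left { -5, -19/4, -37/8, -147/32 }, Right { -2351/512, -1175/256, -587/128, -293/64, -73/16, -9/2, -4, -3, -2, -1, 0 } => simplest -4703/1024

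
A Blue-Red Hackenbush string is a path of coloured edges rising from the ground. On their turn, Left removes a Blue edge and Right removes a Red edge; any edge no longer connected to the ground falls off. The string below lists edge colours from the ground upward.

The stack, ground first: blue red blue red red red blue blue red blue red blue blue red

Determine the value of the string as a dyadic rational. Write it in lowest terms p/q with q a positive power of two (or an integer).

4525/8192

Build g(s[:k]) for k = 1..14, string s = blue red blue red red red blue blue red blue red blue blue red.
b: Left { 0 }, Right {  } → simplest 1
br: Left { 0 }, Right { 1 } → simplest 1/2
brb: Left { 0,1/2 }, Right { 1 } → simplest 3/4
brbr: Left { 0,1/2 }, Right { 3/4,1 } → simplest 5/8
brbrr: Left { 0,1/2 }, Right { 5/8,3/4,1 } → simplest 9/16
brbrrr: Left { 0,1/2 }, Right { 9/16,5/8,3/4,1 } → simplest 17/32
brbrrrb: Left { 0,1/2,17/32 }, Right { 9/16,5/8,3/4,1 } → simplest 35/64
brbrrrbb: Left { 0,1/2,17/32,35/64 }, Right { 9/16,5/8,3/4,1 } → simplest 71/128
brbrrrbbr: Left { 0,1/2,17/32,35/64 }, Right { 71/128,9/16,5/8,3/4,1 } → simplest 141/256
brbrrrbbrb: Left { 0,1/2,17/32,35/64,141/256 }, Right { 71/128,9/16,5/8,3/4,1 } → simplest 283/512
brbrrrbbrbr: Left { 0,1/2,17/32,35/64,141/256 }, Right { 283/512,71/128,9/16,5/8,3/4,1 } → simplest 565/1024
brbrrrbbrbrb: Left { 0,1/2,17/32,35/64,141/256,565/1024 }, Right { 283/512,71/128,9/16,5/8,3/4,1 } → simplest 1131/2048
brbrrrbbrbrbb: Left { 0,1/2,17/32,35/64,141/256,565/1024,1131/2048 }, Right { 283/512,71/128,9/16,5/8,3/4,1 } → simplest 2263/4096
brbrrrbbrbrbbr: Left { 0,1/2,17/32,35/64,141/256,565/1024,1131/2048 }, Right { 2263/4096,283/512,71/128,9/16,5/8,3/4,1 } → simplest 4525/8192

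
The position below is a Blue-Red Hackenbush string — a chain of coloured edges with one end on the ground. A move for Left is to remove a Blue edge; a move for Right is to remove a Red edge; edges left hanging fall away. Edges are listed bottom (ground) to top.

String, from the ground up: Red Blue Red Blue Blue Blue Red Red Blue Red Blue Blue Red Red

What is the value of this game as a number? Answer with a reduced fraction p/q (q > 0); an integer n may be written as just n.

Recurse on prefixes of the 14-edge string Red Blue Red Blue Blue Blue Red Red Blue Red Blue Blue Red Red:
edge 1 of 14 (Red): {  | 0 } ⇒ -1
edge 2 of 14 (Blue): { -1 | 0 } ⇒ -1/2
edge 3 of 14 (Red): { -1 | -1/2,0 } ⇒ -3/4
edge 4 of 14 (Blue): { -1,-3/4 | -1/2,0 } ⇒ -5/8
edge 5 of 14 (Blue): { -1,-3/4,-5/8 | -1/2,0 } ⇒ -9/16
edge 6 of 14 (Blue): { -1,-3/4,-5/8,-9/16 | -1/2,0 } ⇒ -17/32
edge 7 of 14 (Red): { -1,-3/4,-5/8,-9/16 | -17/32,-1/2,0 } ⇒ -35/64
edge 8 of 14 (Red): { -1,-3/4,-5/8,-9/16 | -35/64,-17/32,-1/2,0 } ⇒ -71/128
edge 9 of 14 (Blue): { -1,-3/4,-5/8,-9/16,-71/128 | -35/64,-17/32,-1/2,0 } ⇒ -141/256
edge 10 of 14 (Red): { -1,-3/4,-5/8,-9/16,-71/128 | -141/256,-35/64,-17/32,-1/2,0 } ⇒ -283/512
edge 11 of 14 (Blue): { -1,-3/4,-5/8,-9/16,-71/128,-283/512 | -141/256,-35/64,-17/32,-1/2,0 } ⇒ -565/1024
edge 12 of 14 (Blue): { -1,-3/4,-5/8,-9/16,-71/128,-283/512,-565/1024 | -141/256,-35/64,-17/32,-1/2,0 } ⇒ -1129/2048
edge 13 of 14 (Red): { -1,-3/4,-5/8,-9/16,-71/128,-283/512,-565/1024 | -1129/2048,-141/256,-35/64,-17/32,-1/2,0 } ⇒ -2259/4096
edge 14 of 14 (Red): { -1,-3/4,-5/8,-9/16,-71/128,-283/512,-565/1024 | -2259/4096,-1129/2048,-141/256,-35/64,-17/32,-1/2,0 } ⇒ -4519/8192

-4519/8192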